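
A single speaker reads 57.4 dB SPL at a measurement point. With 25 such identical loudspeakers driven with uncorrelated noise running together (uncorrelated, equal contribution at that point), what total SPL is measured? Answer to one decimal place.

25 equal incoherent sources raise the level by 10·log₁₀(25) = 13.98 dB.
L_total = 57.4 + 13.98 = 71.4 dB SPL.

71.4 dB SPL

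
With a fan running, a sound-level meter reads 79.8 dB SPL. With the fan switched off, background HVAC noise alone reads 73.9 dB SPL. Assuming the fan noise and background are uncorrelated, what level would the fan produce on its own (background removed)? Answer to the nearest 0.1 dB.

Remove the background by subtracting linear intensities:
L_src = 10·log₁₀(10^(79.8/10) − 10^(73.9/10)) = 10·log₁₀(70950000) = 78.5 dB SPL.

78.5 dB SPL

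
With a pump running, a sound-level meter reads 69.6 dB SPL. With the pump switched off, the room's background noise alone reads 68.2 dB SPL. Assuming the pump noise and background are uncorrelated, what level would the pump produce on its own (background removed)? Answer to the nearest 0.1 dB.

Subtract intensities: L_src = 10·log₁₀(10^(L_total/10) − 10^(L_bg/10)).
L_src = 10·log₁₀(10^(69.6/10) − 10^(68.2/10)) = 10·log₁₀(2513000) = 64.0 dB SPL.

64.0 dB SPL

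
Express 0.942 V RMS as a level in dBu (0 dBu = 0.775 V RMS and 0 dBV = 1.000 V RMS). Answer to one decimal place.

dBu = 20·log₁₀(V / 0.775 V).
20·log₁₀(0.942/0.775) = +1.7 dBu.

+1.7 dBu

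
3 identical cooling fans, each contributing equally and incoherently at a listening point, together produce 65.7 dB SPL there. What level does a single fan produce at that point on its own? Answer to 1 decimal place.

60.9 dB SPL

3 equal incoherent sources add 10·log₁₀(3) = 4.77 dB over one source.
L_one = 65.7 − 4.77 = 60.9 dB SPL.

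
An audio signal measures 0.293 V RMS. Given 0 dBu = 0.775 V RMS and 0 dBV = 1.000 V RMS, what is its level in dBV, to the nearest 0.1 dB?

-10.7 dBV

dBV = 20·log₁₀(V / 1.000 V).
20·log₁₀(0.293/1.000) = -10.7 dBV.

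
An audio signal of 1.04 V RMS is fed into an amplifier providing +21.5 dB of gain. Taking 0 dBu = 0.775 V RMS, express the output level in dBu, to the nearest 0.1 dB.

Input level: 20·log₁₀(1.04/0.775) = 2.55 dBu.
Output: 2.55 + 21.5 = +24.1 dBu.

+24.1 dBu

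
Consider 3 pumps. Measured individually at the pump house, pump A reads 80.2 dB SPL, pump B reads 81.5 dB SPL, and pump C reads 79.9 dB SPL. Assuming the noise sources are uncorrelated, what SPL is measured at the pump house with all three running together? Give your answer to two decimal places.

Incoherent sources sum as intensities:
L_total = 10·log₁₀(10^(80.2/10) + 10^(81.5/10) + 10^(79.9/10)) = 10·log₁₀(343700000) = 85.36 dB SPL.

85.36 dB SPL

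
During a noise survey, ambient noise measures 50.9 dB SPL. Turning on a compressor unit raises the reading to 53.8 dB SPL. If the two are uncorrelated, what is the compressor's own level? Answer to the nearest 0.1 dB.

Background correction is a power subtraction:
L_src = 10·log₁₀(10^(53.8/10) − 10^(50.9/10)) = 10·log₁₀(116900) = 50.7 dB SPL.

50.7 dB SPL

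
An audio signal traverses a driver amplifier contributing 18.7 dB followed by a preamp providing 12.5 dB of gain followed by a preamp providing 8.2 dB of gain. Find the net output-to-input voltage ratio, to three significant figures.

Net gain = 18.7 + 12.5 + 8.2 = 39.4 dB.
Voltage ratio = 10^(39.4/20) = 93.3.

93.3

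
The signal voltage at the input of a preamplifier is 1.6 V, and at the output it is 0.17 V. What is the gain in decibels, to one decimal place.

Voltage is an amplitude quantity, so gain = 20·log₁₀(V_out/V_in).
20·log₁₀(0.17/1.6) = 20·log₁₀(0.1062) = -19.5 dB.

-19.5 dB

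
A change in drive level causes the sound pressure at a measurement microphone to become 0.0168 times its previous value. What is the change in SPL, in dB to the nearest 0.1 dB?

-35.5 dB

Sound pressure is an amplitude quantity: ΔL = 20·log₁₀(p₂/p₁).
20·log₁₀(0.0168) = -35.5 dB.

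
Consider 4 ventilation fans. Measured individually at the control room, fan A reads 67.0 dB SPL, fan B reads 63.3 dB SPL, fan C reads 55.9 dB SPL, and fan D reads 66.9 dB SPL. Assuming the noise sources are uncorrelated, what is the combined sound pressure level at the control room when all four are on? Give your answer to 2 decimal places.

Incoherent sources sum as intensities:
L_total = 10·log₁₀(10^(67.0/10) + 10^(63.3/10) + 10^(55.9/10) + 10^(66.9/10)) = 10·log₁₀(12440000) = 70.95 dB SPL.

70.95 dB SPL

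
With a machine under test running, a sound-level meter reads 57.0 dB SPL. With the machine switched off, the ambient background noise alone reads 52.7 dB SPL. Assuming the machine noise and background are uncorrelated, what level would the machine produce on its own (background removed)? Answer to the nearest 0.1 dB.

55.0 dB SPL

Remove the background by subtracting linear intensities:
L_src = 10·log₁₀(10^(57.0/10) − 10^(52.7/10)) = 10·log₁₀(315000) = 55.0 dB SPL.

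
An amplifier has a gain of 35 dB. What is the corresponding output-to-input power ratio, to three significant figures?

3160

Power ratio = 10^(dB/10).
10^(35/10) = 10^(3.500) = 3160.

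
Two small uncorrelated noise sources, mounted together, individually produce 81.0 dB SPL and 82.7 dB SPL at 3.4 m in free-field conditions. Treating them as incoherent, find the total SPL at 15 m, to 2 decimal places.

Combined at 3.4 m: 10·log₁₀(10^(81.0/10)+10^(82.7/10)) = 84.943 dB SPL.
Then apply −20·log₁₀(15/3.4) = -12.892 dB → 72.05 dB SPL.

72.05 dB SPL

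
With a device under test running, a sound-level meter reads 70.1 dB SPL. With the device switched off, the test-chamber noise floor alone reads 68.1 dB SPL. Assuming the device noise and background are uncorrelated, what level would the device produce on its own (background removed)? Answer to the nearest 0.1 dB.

Subtract intensities: L_src = 10·log₁₀(10^(L_total/10) − 10^(L_bg/10)).
L_src = 10·log₁₀(10^(70.1/10) − 10^(68.1/10)) = 10·log₁₀(3776000) = 65.8 dB SPL.

65.8 dB SPL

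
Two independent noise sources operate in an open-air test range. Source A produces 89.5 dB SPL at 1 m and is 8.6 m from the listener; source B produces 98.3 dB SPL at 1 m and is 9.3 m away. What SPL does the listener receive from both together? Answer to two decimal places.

79.55 dB SPL

At the listener: L_A = 89.5 − 20·log₁₀(8.6) = 70.810 dB; L_B = 98.3 − 20·log₁₀(9.3) = 78.930 dB.
Combined: 10·log₁₀(10^(70.810/10)+10^(78.930/10)) = 79.55 dB SPL.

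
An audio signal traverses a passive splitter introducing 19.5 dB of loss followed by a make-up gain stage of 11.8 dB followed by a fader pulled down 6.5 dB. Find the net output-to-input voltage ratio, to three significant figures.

Net gain = (−19.5) + 11.8 + (−6.5) = -14.2 dB.
Voltage ratio = 10^(-14.2/20) = 0.195.

0.195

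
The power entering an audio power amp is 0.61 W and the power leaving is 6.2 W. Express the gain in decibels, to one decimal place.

Power is a power quantity, so gain = 10·log₁₀(P_out/P_in).
10·log₁₀(6.2/0.61) = 10·log₁₀(10.16) = 10.1 dB.

10.1 dB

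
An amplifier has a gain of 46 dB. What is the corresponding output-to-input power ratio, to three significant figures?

39800

Power ratio = 10^(dB/10).
10^(46/10) = 10^(4.600) = 39800.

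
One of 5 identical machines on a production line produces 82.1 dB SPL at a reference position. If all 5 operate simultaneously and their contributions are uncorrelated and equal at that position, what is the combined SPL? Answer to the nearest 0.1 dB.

89.1 dB SPL

5 equal incoherent sources raise the level by 10·log₁₀(5) = 6.99 dB.
L_total = 82.1 + 6.99 = 89.1 dB SPL.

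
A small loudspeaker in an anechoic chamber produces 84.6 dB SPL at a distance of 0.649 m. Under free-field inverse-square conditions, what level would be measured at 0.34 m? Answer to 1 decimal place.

90.2 dB SPL

For a point source in a free field, ΔL = −20·log₁₀(d₂/d₁).
ΔL = −20·log₁₀(0.34/0.649) = 5.62 dB, so L₂ = 84.6 + (5.62) = 90.2 dB SPL.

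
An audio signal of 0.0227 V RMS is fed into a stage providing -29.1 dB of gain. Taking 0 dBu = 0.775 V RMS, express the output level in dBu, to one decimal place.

-59.8 dBu

Input level: 20·log₁₀(0.0227/0.775) = -30.67 dBu.
Output: -30.67 − 29.1 = -59.8 dBu.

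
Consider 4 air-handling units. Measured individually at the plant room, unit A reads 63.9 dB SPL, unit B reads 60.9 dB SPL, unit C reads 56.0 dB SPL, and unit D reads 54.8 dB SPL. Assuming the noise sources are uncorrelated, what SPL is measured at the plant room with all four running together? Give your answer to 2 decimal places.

Add the sources as powers (linear), then convert back to dB:
L_total = 10·log₁₀(10^(63.9/10) + 10^(60.9/10) + 10^(56.0/10) + 10^(54.8/10)) = 10·log₁₀(4385000) = 66.42 dB SPL.

66.42 dB SPL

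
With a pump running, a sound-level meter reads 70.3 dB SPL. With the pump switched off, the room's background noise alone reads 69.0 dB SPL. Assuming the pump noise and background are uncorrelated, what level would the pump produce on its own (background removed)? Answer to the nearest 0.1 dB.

64.4 dB SPL

Remove the background by subtracting linear intensities:
L_src = 10·log₁₀(10^(70.3/10) − 10^(69.0/10)) = 10·log₁₀(2772000) = 64.4 dB SPL.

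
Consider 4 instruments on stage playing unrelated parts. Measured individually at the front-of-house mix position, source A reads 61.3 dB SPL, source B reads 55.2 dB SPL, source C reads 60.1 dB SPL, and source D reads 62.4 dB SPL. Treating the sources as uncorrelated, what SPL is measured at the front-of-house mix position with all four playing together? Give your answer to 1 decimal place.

66.5 dB SPL

Incoherent sources sum as intensities:
L_total = 10·log₁₀(10^(61.3/10) + 10^(55.2/10) + 10^(60.1/10) + 10^(62.4/10)) = 10·log₁₀(4441000) = 66.5 dB SPL.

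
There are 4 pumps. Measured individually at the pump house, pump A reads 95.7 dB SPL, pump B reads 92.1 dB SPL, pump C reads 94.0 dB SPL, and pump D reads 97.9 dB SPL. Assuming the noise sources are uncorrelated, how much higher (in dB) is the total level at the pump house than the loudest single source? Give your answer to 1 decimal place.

3.6 dB

Incoherent sources sum as intensities:
L_total = 10·log₁₀(10^(95.7/10) + 10^(92.1/10) + 10^(94.0/10) + 10^(97.9/10)) = 101.47 dB SPL.
Excess over the loudest (97.9 dB): 101.47 − 97.9 = 3.6 dB.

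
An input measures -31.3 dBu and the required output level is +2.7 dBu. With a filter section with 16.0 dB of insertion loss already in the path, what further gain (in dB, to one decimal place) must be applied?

The required make-up gain is the shortfall in the dB sum.
G = +2.7 − (-31.3) + 16.0 = 50.0 dB.

50.0 dB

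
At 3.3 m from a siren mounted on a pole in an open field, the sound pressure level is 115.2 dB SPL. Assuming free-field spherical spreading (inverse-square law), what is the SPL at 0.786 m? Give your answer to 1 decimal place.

For a point source in a free field, ΔL = −20·log₁₀(d₂/d₁).
ΔL = −20·log₁₀(0.786/3.3) = 12.46 dB, so L₂ = 115.2 + (12.46) = 127.7 dB SPL.

127.7 dB SPL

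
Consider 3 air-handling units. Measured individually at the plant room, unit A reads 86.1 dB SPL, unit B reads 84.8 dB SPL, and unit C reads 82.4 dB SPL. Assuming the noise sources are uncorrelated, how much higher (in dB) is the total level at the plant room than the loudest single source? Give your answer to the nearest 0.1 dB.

Incoherent sources sum as intensities:
L_total = 10·log₁₀(10^(86.1/10) + 10^(84.8/10) + 10^(82.4/10)) = 89.46 dB SPL.
Excess over the loudest (86.1 dB): 89.46 − 86.1 = 3.4 dB.

3.4 dB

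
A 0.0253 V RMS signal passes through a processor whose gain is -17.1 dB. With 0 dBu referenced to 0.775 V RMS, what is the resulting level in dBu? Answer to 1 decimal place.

-46.8 dBu

Input level: 20·log₁₀(0.0253/0.775) = -29.72 dBu.
Output: -29.72 − 17.1 = -46.8 dBu.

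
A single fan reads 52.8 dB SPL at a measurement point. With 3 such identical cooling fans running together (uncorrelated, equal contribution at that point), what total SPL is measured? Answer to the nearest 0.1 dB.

3 equal incoherent sources raise the level by 10·log₁₀(3) = 4.77 dB.
L_total = 52.8 + 4.77 = 57.6 dB SPL.

57.6 dB SPL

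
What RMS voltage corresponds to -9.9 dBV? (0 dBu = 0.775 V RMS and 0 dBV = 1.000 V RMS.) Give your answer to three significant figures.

V = 1.000 V × 10^(-9.9/20).
= 1.000 × 0.3199 = 0.320 V.

0.320 V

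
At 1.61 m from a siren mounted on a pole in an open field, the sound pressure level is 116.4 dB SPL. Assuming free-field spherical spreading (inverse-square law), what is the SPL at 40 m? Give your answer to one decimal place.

Inverse-square spreading gives ΔL = −20·log₁₀(d₂/d₁).
ΔL = −20·log₁₀(40/1.61) = -27.90 dB, so L₂ = 116.4 + (-27.90) = 88.5 dB SPL.

88.5 dB SPL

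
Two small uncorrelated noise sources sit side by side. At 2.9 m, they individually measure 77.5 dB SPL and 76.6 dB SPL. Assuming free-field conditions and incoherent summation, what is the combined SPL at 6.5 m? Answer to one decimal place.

73.1 dB SPL

Combined at 2.9 m: 10·log₁₀(10^(77.5/10)+10^(76.6/10)) = 80.08 dB SPL.
Then apply −20·log₁₀(6.5/2.9) = -7.01 dB → 73.1 dB SPL.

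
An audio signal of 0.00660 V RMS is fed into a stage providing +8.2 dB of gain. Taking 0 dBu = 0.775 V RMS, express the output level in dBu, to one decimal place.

-33.2 dBu

Input level: 20·log₁₀(0.00660/0.775) = -41.40 dBu.
Output: -41.40 + 8.2 = -33.2 dBu.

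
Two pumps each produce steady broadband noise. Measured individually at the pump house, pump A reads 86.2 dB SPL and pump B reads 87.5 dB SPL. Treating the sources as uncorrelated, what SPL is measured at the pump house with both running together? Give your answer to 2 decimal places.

Add the sources as powers (linear), then convert back to dB:
L_total = 10·log₁₀(10^(86.2/10) + 10^(87.5/10)) = 10·log₁₀(979200000) = 89.91 dB SPL.

89.91 dB SPL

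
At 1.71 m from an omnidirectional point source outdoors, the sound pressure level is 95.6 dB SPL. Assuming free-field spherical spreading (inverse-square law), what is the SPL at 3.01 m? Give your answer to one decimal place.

90.7 dB SPL

Inverse-square spreading gives ΔL = −20·log₁₀(d₂/d₁).
ΔL = −20·log₁₀(3.01/1.71) = -4.91 dB, so L₂ = 95.6 + (-4.91) = 90.7 dB SPL.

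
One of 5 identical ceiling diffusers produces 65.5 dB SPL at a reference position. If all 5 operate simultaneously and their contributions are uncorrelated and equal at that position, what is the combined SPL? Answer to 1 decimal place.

72.5 dB SPL

5 equal incoherent sources raise the level by 10·log₁₀(5) = 6.99 dB.
L_total = 65.5 + 6.99 = 72.5 dB SPL.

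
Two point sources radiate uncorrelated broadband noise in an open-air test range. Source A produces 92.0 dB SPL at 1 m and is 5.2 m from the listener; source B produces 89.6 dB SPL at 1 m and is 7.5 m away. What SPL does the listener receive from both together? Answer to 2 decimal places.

At the listener: L_A = 92.0 − 20·log₁₀(5.2) = 77.680 dB; L_B = 89.6 − 20·log₁₀(7.5) = 72.099 dB.
Combined: 10·log₁₀(10^(77.680/10)+10^(72.099/10)) = 78.74 dB SPL.

78.74 dB SPL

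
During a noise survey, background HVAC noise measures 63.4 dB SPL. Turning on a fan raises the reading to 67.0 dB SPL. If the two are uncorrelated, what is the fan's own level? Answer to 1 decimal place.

Remove the background by subtracting linear intensities:
L_src = 10·log₁₀(10^(67.0/10) − 10^(63.4/10)) = 10·log₁₀(2824000) = 64.5 dB SPL.

64.5 dB SPL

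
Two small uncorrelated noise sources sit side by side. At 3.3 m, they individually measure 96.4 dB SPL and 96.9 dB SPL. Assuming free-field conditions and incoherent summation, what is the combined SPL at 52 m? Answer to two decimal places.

75.72 dB SPL

Combined at 3.3 m: 10·log₁₀(10^(96.4/10)+10^(96.9/10)) = 99.667 dB SPL.
Then apply −20·log₁₀(52/3.3) = -23.950 dB → 75.72 dB SPL.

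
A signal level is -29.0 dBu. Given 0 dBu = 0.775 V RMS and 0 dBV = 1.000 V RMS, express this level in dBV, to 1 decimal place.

The offset between the scales is 20·log₁₀(0.775/1.000) = −2.214 dB.
So dBV = -29.0 − 2.214 = -31.2 dBV.

-31.2 dBV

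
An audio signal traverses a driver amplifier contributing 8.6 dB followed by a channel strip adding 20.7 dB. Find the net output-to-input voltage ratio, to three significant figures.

Net gain = 8.6 + 20.7 = 29.3 dB.
Voltage ratio = 10^(29.3/20) = 29.2.

29.2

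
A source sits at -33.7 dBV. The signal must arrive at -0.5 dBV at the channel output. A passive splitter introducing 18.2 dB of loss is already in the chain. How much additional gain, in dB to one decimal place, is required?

The required make-up gain is the shortfall in the dB sum.
G = -0.5 − (-33.7) + 18.2 = 51.4 dB.

51.4 dB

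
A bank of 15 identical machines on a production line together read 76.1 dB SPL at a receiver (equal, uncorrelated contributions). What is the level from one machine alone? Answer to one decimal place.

15 equal incoherent sources add 10·log₁₀(15) = 11.76 dB over one source.
L_one = 76.1 − 11.76 = 64.3 dB SPL.

64.3 dB SPL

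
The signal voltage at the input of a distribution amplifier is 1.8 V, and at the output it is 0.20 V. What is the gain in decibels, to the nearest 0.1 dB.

For a voltage ratio, dB = 20·log₁₀(V₂/V₁).
20·log₁₀(0.20/1.8) = 20·log₁₀(0.1111) = -19.1 dB.

-19.1 dB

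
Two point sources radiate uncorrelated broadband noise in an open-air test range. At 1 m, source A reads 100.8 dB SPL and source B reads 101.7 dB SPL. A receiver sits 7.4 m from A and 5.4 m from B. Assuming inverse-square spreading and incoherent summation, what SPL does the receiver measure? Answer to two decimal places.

88.61 dB SPL

At the listener: L_A = 100.8 − 20·log₁₀(7.4) = 83.415 dB; L_B = 101.7 − 20·log₁₀(5.4) = 87.052 dB.
Combined: 10·log₁₀(10^(83.415/10)+10^(87.052/10)) = 88.61 dB SPL.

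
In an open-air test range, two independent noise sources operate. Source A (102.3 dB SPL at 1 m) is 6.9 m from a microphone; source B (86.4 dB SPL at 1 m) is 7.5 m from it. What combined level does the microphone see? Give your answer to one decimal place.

85.6 dB SPL

At the listener: L_A = 102.3 − 20·log₁₀(6.9) = 85.52 dB; L_B = 86.4 − 20·log₁₀(7.5) = 68.90 dB.
Combined: 10·log₁₀(10^(85.52/10)+10^(68.90/10)) = 85.6 dB SPL.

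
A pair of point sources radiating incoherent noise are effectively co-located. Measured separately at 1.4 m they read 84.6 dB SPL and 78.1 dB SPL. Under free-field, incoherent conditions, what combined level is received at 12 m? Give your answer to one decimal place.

66.8 dB SPL

Combined at 1.4 m: 10·log₁₀(10^(84.6/10)+10^(78.1/10)) = 85.48 dB SPL.
Then apply −20·log₁₀(12/1.4) = -18.66 dB → 66.8 dB SPL.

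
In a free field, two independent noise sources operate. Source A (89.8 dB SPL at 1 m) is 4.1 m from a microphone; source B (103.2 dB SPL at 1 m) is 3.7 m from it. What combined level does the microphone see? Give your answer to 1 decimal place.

92.0 dB SPL

At the listener: L_A = 89.8 − 20·log₁₀(4.1) = 77.54 dB; L_B = 103.2 − 20·log₁₀(3.7) = 91.84 dB.
Combined: 10·log₁₀(10^(77.54/10)+10^(91.84/10)) = 92.0 dB SPL.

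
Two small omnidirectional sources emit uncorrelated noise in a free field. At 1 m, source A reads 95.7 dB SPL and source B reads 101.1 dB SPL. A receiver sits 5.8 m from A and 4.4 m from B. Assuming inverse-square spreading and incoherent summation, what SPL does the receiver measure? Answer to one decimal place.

88.9 dB SPL

At the listener: L_A = 95.7 − 20·log₁₀(5.8) = 80.43 dB; L_B = 101.1 − 20·log₁₀(4.4) = 88.23 dB.
Combined: 10·log₁₀(10^(80.43/10)+10^(88.23/10)) = 88.9 dB SPL.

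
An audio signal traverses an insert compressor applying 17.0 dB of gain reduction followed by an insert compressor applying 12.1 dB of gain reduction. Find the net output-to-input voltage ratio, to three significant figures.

0.0351

Net gain = (−17.0) + (−12.1) = -29.1 dB.
Voltage ratio = 10^(-29.1/20) = 0.0351.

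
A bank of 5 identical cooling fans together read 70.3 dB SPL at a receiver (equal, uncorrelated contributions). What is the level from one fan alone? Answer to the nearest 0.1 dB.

5 equal incoherent sources add 10·log₁₀(5) = 6.99 dB over one source.
L_one = 70.3 − 6.99 = 63.3 dB SPL.

63.3 dB SPL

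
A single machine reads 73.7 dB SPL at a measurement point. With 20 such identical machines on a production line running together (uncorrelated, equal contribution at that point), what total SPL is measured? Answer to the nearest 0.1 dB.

20 equal incoherent sources raise the level by 10·log₁₀(20) = 13.01 dB.
L_total = 73.7 + 13.01 = 86.7 dB SPL.

86.7 dB SPL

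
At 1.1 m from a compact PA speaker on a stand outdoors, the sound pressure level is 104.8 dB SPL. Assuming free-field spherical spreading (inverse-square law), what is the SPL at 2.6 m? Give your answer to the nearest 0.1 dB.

For a point source in a free field, ΔL = −20·log₁₀(d₂/d₁).
ΔL = −20·log₁₀(2.6/1.1) = -7.47 dB, so L₂ = 104.8 + (-7.47) = 97.3 dB SPL.

97.3 dB SPL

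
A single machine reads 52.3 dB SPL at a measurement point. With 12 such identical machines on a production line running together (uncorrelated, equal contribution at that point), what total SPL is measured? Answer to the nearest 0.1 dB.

63.1 dB SPL

12 equal incoherent sources raise the level by 10·log₁₀(12) = 10.79 dB.
L_total = 52.3 + 10.79 = 63.1 dB SPL.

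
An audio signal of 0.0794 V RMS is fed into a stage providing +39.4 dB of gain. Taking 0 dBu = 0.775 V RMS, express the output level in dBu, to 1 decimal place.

Input level: 20·log₁₀(0.0794/0.775) = -19.79 dBu.
Output: -19.79 + 39.4 = +19.6 dBu.

+19.6 dBu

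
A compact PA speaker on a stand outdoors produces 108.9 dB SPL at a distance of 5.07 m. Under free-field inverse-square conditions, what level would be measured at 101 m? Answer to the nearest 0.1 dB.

82.9 dB SPL

Inverse-square spreading gives ΔL = −20·log₁₀(d₂/d₁).
ΔL = −20·log₁₀(101/5.07) = -25.99 dB, so L₂ = 108.9 + (-25.99) = 82.9 dB SPL.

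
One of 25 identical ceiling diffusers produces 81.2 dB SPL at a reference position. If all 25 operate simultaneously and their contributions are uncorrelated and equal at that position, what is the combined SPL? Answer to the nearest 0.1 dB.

25 equal incoherent sources raise the level by 10·log₁₀(25) = 13.98 dB.
L_total = 81.2 + 13.98 = 95.2 dB SPL.

95.2 dB SPL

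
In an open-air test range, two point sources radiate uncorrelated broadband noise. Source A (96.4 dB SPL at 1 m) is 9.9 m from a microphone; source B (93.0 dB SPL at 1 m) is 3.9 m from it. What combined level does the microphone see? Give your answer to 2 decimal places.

82.45 dB SPL

At the listener: L_A = 96.4 − 20·log₁₀(9.9) = 76.487 dB; L_B = 93.0 − 20·log₁₀(3.9) = 81.179 dB.
Combined: 10·log₁₀(10^(76.487/10)+10^(81.179/10)) = 82.45 dB SPL.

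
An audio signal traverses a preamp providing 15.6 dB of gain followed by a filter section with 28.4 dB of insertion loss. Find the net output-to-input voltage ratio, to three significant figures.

0.229

Net gain = 15.6 + (−28.4) = -12.8 dB.
Voltage ratio = 10^(-12.8/20) = 0.229.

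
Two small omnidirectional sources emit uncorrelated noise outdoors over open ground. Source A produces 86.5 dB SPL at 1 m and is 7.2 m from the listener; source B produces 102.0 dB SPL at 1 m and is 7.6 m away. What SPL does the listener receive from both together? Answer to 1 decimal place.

84.5 dB SPL

At the listener: L_A = 86.5 − 20·log₁₀(7.2) = 69.35 dB; L_B = 102.0 − 20·log₁₀(7.6) = 84.38 dB.
Combined: 10·log₁₀(10^(69.35/10)+10^(84.38/10)) = 84.5 dB SPL.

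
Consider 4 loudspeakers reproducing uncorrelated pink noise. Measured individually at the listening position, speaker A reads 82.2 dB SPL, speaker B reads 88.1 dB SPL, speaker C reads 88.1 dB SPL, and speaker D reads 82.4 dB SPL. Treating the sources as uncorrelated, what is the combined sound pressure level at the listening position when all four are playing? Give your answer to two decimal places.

92.12 dB SPL

Add the sources as powers (linear), then convert back to dB:
L_total = 10·log₁₀(10^(82.2/10) + 10^(88.1/10) + 10^(88.1/10) + 10^(82.4/10)) = 10·log₁₀(1631000000) = 92.12 dB SPL.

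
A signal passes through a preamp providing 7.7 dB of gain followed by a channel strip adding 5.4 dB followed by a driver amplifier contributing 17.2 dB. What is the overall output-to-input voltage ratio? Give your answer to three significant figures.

32.7

Net gain = 7.7 + 5.4 + 17.2 = 30.3 dB.
Voltage ratio = 10^(30.3/20) = 32.7.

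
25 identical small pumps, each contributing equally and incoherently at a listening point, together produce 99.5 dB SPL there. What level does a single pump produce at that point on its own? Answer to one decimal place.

25 equal incoherent sources add 10·log₁₀(25) = 13.98 dB over one source.
L_one = 99.5 − 13.98 = 85.5 dB SPL.

85.5 dB SPL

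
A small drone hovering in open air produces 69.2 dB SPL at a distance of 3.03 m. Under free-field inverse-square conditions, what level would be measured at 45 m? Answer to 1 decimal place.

45.8 dB SPL

For a point source in a free field, ΔL = −20·log₁₀(d₂/d₁).
ΔL = −20·log₁₀(45/3.03) = -23.44 dB, so L₂ = 69.2 + (-23.44) = 45.8 dB SPL.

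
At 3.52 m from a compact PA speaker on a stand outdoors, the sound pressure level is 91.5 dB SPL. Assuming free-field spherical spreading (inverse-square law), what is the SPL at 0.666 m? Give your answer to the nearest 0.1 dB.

For a point source in a free field, ΔL = −20·log₁₀(d₂/d₁).
ΔL = −20·log₁₀(0.666/3.52) = 14.46 dB, so L₂ = 91.5 + (14.46) = 106.0 dB SPL.

106.0 dB SPL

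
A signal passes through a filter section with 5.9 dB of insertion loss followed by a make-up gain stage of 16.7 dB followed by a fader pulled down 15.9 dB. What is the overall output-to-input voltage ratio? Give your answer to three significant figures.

0.556

Net gain = (−5.9) + 16.7 + (−15.9) = -5.1 dB.
Voltage ratio = 10^(-5.1/20) = 0.556.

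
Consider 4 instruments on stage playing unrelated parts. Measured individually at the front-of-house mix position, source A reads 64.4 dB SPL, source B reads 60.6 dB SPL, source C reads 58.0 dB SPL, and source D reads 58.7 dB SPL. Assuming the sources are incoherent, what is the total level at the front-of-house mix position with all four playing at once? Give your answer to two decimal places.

67.22 dB SPL

Add the sources as powers (linear), then convert back to dB:
L_total = 10·log₁₀(10^(64.4/10) + 10^(60.6/10) + 10^(58.0/10) + 10^(58.7/10)) = 10·log₁₀(5275000) = 67.22 dB SPL.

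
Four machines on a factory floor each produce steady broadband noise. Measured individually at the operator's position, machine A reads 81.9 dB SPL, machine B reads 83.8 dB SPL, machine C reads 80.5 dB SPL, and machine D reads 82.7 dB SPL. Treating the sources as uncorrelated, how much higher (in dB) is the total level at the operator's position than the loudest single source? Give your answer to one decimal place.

Uncorrelated sources add in intensity (power), not in dB.
L_total = 10·log₁₀(10^(81.9/10) + 10^(83.8/10) + 10^(80.5/10) + 10^(82.7/10)) = 88.41 dB SPL.
Excess over the loudest (83.8 dB): 88.41 − 83.8 = 4.6 dB.

4.6 dB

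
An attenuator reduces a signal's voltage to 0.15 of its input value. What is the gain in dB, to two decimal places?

Voltage ratio → dB uses the 20·log₁₀ form:
20·log₁₀(0.15) = -16.48 dB.

-16.48 dB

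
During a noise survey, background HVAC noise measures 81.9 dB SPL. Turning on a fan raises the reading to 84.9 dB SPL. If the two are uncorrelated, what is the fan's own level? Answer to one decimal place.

81.9 dB SPL

Remove the background by subtracting linear intensities:
L_src = 10·log₁₀(10^(84.9/10) − 10^(81.9/10)) = 10·log₁₀(154100000) = 81.9 dB SPL.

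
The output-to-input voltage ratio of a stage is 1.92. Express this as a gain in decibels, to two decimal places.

5.67 dB

Voltage ratio → dB uses the 20·log₁₀ form:
20·log₁₀(1.92) = 5.67 dB.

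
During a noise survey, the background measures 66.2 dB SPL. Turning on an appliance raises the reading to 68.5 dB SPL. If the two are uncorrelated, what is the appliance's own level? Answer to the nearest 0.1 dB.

Subtract intensities: L_src = 10·log₁₀(10^(L_total/10) − 10^(L_bg/10)).
L_src = 10·log₁₀(10^(68.5/10) − 10^(66.2/10)) = 10·log₁₀(2911000) = 64.6 dB SPL.

64.6 dB SPL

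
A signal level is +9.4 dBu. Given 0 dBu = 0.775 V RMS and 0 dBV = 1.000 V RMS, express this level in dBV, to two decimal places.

+7.19 dBV

The offset between the scales is 20·log₁₀(0.775/1.000) = −2.214 dB.
So dBV = +9.4 − 2.214 = +7.19 dBV.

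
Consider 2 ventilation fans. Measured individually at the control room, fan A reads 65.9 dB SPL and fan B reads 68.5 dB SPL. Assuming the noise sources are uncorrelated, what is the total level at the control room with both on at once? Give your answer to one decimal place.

Add the sources as powers (linear), then convert back to dB:
L_total = 10·log₁₀(10^(65.9/10) + 10^(68.5/10)) = 10·log₁₀(10970000) = 70.4 dB SPL.

70.4 dB SPL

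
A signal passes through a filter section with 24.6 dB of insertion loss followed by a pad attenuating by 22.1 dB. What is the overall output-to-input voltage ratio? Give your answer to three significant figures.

Net gain = (−24.6) + (−22.1) = -46.7 dB.
Voltage ratio = 10^(-46.7/20) = 0.00462.

0.00462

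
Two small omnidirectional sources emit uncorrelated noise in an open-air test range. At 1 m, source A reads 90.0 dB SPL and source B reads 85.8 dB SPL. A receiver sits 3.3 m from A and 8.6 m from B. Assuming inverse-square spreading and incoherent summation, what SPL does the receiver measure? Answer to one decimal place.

79.9 dB SPL

At the listener: L_A = 90.0 − 20·log₁₀(3.3) = 79.63 dB; L_B = 85.8 − 20·log₁₀(8.6) = 67.11 dB.
Combined: 10·log₁₀(10^(79.63/10)+10^(67.11/10)) = 79.9 dB SPL.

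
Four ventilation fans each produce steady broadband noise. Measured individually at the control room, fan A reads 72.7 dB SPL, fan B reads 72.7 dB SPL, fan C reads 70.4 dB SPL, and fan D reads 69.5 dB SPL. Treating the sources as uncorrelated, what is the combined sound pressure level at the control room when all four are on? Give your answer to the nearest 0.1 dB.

77.6 dB SPL

Incoherent sources sum as intensities:
L_total = 10·log₁₀(10^(72.7/10) + 10^(72.7/10) + 10^(70.4/10) + 10^(69.5/10)) = 10·log₁₀(57120000) = 77.6 dB SPL.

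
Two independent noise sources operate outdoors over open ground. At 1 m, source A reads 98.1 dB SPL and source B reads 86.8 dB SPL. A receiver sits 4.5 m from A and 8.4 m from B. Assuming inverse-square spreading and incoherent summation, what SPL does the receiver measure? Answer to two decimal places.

85.13 dB SPL

At the listener: L_A = 98.1 − 20·log₁₀(4.5) = 85.036 dB; L_B = 86.8 − 20·log₁₀(8.4) = 68.314 dB.
Combined: 10·log₁₀(10^(85.036/10)+10^(68.314/10)) = 85.13 dB SPL.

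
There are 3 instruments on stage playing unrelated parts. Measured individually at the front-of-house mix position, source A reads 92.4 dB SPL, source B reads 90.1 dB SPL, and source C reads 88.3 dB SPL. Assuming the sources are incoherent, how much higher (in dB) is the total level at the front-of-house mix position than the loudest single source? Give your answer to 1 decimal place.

3.0 dB

Uncorrelated sources add in intensity (power), not in dB.
L_total = 10·log₁₀(10^(92.4/10) + 10^(90.1/10) + 10^(88.3/10)) = 95.36 dB SPL.
Excess over the loudest (92.4 dB): 95.36 − 92.4 = 3.0 dB.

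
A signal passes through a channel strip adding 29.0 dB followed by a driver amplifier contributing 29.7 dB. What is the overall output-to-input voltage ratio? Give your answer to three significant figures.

861

Net gain = 29.0 + 29.7 = 58.7 dB.
Voltage ratio = 10^(58.7/20) = 861.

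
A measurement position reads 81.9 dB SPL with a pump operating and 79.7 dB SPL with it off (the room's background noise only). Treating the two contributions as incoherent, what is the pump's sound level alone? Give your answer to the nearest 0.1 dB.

77.9 dB SPL

Background correction is a power subtraction:
L_src = 10·log₁₀(10^(81.9/10) − 10^(79.7/10)) = 10·log₁₀(61560000) = 77.9 dB SPL.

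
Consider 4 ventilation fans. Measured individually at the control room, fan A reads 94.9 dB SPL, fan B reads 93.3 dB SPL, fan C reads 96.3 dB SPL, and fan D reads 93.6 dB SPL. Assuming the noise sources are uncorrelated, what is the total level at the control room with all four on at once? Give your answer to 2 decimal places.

100.71 dB SPL

Uncorrelated sources add in intensity (power), not in dB.
L_total = 10·log₁₀(10^(94.9/10) + 10^(93.3/10) + 10^(96.3/10) + 10^(93.6/10)) = 10·log₁₀(11785000000) = 100.71 dB SPL.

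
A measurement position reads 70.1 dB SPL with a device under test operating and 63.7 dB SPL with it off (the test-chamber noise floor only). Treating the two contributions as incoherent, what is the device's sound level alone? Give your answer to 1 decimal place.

Remove the background by subtracting linear intensities:
L_src = 10·log₁₀(10^(70.1/10) − 10^(63.7/10)) = 10·log₁₀(7889000) = 69.0 dB SPL.

69.0 dB SPL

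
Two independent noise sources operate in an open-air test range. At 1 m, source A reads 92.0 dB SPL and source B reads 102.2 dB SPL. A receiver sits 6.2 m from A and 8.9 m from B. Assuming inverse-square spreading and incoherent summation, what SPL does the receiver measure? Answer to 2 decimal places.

At the listener: L_A = 92.0 − 20·log₁₀(6.2) = 76.152 dB; L_B = 102.2 − 20·log₁₀(8.9) = 83.212 dB.
Combined: 10·log₁₀(10^(76.152/10)+10^(83.212/10)) = 83.99 dB SPL.

83.99 dB SPL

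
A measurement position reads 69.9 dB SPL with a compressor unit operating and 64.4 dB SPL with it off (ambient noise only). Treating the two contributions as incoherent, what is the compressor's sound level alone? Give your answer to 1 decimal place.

Remove the background by subtracting linear intensities:
L_src = 10·log₁₀(10^(69.9/10) − 10^(64.4/10)) = 10·log₁₀(7018000) = 68.5 dB SPL.

68.5 dB SPL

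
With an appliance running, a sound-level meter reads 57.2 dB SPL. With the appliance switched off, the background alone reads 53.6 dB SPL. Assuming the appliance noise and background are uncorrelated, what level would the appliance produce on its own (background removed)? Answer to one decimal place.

54.7 dB SPL

Background correction is a power subtraction:
L_src = 10·log₁₀(10^(57.2/10) − 10^(53.6/10)) = 10·log₁₀(295700) = 54.7 dB SPL.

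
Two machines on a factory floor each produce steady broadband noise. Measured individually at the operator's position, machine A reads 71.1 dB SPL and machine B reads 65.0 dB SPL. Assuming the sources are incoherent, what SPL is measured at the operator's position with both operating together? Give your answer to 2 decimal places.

Uncorrelated sources add in intensity (power), not in dB.
L_total = 10·log₁₀(10^(71.1/10) + 10^(65.0/10)) = 10·log₁₀(16040000) = 72.05 dB SPL.

72.05 dB SPL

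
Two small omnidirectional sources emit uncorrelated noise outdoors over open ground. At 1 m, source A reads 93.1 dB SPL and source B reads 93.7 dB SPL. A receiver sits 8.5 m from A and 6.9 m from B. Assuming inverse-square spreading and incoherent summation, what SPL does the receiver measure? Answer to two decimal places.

At the listener: L_A = 93.1 − 20·log₁₀(8.5) = 74.512 dB; L_B = 93.7 − 20·log₁₀(6.9) = 76.923 dB.
Combined: 10·log₁₀(10^(74.512/10)+10^(76.923/10)) = 78.89 dB SPL.

78.89 dB SPL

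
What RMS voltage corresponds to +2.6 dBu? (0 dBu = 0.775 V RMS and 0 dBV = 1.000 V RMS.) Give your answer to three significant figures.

1.05 V

V = 0.775 V × 10^(+2.6/20).
= 0.775 × 1.349 = 1.05 V.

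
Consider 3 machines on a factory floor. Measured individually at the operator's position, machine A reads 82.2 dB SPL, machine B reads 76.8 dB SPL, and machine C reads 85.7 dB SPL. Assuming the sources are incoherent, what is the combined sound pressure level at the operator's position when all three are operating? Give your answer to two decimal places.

Add the sources as powers (linear), then convert back to dB:
L_total = 10·log₁₀(10^(82.2/10) + 10^(76.8/10) + 10^(85.7/10)) = 10·log₁₀(585400000) = 87.67 dB SPL.

87.67 dB SPL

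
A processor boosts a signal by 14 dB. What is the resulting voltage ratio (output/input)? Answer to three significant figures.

Voltage ratio = 10^(dB/20).
10^(14/20) = 10^(0.7000) = 5.01.

5.01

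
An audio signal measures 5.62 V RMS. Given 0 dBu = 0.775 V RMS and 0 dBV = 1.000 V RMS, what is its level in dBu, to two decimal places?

dBu = 20·log₁₀(V / 0.775 V).
20·log₁₀(5.62/0.775) = +17.21 dBu.

+17.21 dBu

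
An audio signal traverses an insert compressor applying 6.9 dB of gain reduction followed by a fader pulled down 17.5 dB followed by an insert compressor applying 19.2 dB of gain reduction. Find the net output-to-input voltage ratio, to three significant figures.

Net gain = (−6.9) + (−17.5) + (−19.2) = -43.6 dB.
Voltage ratio = 10^(-43.6/20) = 0.00661.

0.00661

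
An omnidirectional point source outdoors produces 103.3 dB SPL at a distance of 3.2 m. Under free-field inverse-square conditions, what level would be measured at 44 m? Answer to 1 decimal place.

Free-field point source: level drops by 20·log₁₀ of the distance ratio.
ΔL = −20·log₁₀(44/3.2) = -22.77 dB, so L₂ = 103.3 + (-22.77) = 80.5 dB SPL.

80.5 dB SPL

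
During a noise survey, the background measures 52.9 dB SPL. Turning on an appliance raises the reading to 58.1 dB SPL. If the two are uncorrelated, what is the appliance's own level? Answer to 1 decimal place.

Background correction is a power subtraction:
L_src = 10·log₁₀(10^(58.1/10) − 10^(52.9/10)) = 10·log₁₀(450700) = 56.5 dB SPL.

56.5 dB SPL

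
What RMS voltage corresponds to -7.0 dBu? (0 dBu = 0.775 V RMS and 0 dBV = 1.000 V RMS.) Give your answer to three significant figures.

V = 0.775 V × 10^(-7.0/20).
= 0.775 × 0.4467 = 0.346 V.

0.346 V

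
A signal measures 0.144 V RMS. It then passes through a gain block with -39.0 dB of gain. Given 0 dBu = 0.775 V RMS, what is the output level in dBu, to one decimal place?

Input level: 20·log₁₀(0.144/0.775) = -14.62 dBu.
Output: -14.62 − 39.0 = -53.6 dBu.

-53.6 dBu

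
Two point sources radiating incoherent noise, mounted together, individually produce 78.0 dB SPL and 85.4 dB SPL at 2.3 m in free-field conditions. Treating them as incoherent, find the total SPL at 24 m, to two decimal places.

Combined at 2.3 m: 10·log₁₀(10^(78.0/10)+10^(85.4/10)) = 86.126 dB SPL.
Then apply −20·log₁₀(24/2.3) = -20.370 dB → 65.76 dB SPL.

65.76 dB SPL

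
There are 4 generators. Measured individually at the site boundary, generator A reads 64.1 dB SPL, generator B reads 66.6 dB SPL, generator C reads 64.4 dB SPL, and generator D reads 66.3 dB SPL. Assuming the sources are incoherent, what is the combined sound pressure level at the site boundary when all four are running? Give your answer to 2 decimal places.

71.51 dB SPL

Uncorrelated sources add in intensity (power), not in dB.
L_total = 10·log₁₀(10^(64.1/10) + 10^(66.6/10) + 10^(64.4/10) + 10^(66.3/10)) = 10·log₁₀(14160000) = 71.51 dB SPL.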